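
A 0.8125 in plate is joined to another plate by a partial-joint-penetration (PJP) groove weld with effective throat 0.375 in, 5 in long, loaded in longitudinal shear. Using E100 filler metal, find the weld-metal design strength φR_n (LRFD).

E100XX → F_EXX = 100 ksi.
Effective throat (given) t_e = 0.375 in.
A_we = 0.375 × 5 = 1.875 in².
F_nw = 0.6 F_EXX = 60 ksi.
φR_n = 0.75 × 60 × 1.875 = 84.38 kip.

φR_n ≈ 84.4 kip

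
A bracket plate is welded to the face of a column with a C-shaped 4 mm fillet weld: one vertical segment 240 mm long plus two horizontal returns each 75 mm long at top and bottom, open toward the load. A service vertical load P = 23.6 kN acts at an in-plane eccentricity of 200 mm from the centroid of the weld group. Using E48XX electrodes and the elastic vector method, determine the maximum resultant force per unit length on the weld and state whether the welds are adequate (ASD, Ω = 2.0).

f_max ≈ 215 N/mm; adequate

E48XX → F_EXX = 480 MPa.
Total weld length L_w = 390 mm. Treat welds as unit-width lines.
Centroid: x̄ = 2×75×37.5 / 390 = 14.42 mm from the vertical weld.
Polar moment about centroid: J = I_x + I_y = [240³/12 + 2×75×120²] + [240×14.42² + 2(75³/12 + 75×23.08²)] = 3512000 mm³.
Direct shear f_v = P/L_w = 23.6×10³ / 390 = 60.51 N/mm (vertical).
Torsion M = P·e = 23.6×10³ × 200 = 4720000 N·mm.
Critical point at (x, y) = (60.58, 120) from centroid. f_tx = M·y/J = 161.3 N/mm; f_ty = M·x/J = 81.41 N/mm.
Resultant f_max = √[f_tx² + (f_v + f_ty)²] = √[161.3² + (60.51 + 81.41)²] = 214.8 N/mm.
Capacity per unit length: r_n/Ω = (1/2.0) × 0.6 × 480 × (0.707 × 4) = 407.2 N/mm.
214.8 ≤ 407.2 → adequate.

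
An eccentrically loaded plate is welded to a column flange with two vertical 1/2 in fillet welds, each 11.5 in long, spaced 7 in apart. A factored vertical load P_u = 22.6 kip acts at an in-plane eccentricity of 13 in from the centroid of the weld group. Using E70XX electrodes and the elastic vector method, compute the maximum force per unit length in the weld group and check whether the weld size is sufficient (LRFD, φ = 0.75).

f_max ≈ 4.29 kip/in; adequate

E70XX → F_EXX = 70 ksi.
Total weld length L_w = 23 in. Treat welds as unit-width lines.
Polar moment about centroid: J = 2[d³/12 + d(b/2)²] = 2[11.5³/12 + 11.5×3.5²] = 535.2 in³.
Direct shear f_v = P/L_w = 22.6 / 23 = 0.9826 kip/in (vertical).
Torsion M = P·e = 22.6 × 13 = 293.8 kip·in.
Critical point at (x, y) = (3.5, 5.75) from centroid. f_tx = M·y/J = 3.156 kip/in; f_ty = M·x/J = 1.921 kip/in.
Resultant f_max = √[f_tx² + (f_v + f_ty)²] = √[3.156² + (0.9826 + 1.921)²] = 4.289 kip/in.
Capacity per unit length: φr_n = 0.75 × 0.6 × 70 × (0.707 × 0.5) = 11.14 kip/in.
4.289 ≤ 11.14 → adequate.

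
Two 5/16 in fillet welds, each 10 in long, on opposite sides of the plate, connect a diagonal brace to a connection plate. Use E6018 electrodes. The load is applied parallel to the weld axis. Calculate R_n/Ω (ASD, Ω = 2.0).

E60XX → F_EXX = 60 ksi.
Effective throat t_e = 0.707 × 0.3125 = 0.2209 in.
Total length L = 20 in; A_we = 0.2209 × 20 = 4.419 in².
F_nw = 0.6 F_EXX = 0.6 × 60 = 36 ksi.
R_n = 36 × 4.419 = 159.1 kip; R_n/Ω = 159.1/2.0 = 79.54 kip.

R_n/Ω ≈ 79.5 kip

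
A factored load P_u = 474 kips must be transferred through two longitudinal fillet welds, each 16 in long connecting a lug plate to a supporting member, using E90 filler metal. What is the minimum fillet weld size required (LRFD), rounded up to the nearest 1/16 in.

E90XX → F_EXX = 90 ksi.
Total weld length L = 32 in.
Required throat t_e = P_u / (φ × 0.6 F_EXX × L) = 474 / (0.75 × 0.6 × 90 × 32) = 0.3657 in.
Required leg w = t_e / 0.707 = 0.5173 in → use 9/16 in.

w = 9/16 in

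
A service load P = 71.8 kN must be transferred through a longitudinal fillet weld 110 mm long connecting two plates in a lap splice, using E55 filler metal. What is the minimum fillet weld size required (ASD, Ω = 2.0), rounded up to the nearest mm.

w = 6 mm

E55XX → F_EXX = 550 MPa.
Total weld length L = 110 mm.
Required throat t_e = P × Ω / (0.6 F_EXX × L) = 71.8 × 2.0 / (0.6 × 550 × 110 × 10⁻³) = 3.956 mm.
Required leg w = t_e / 0.707 = 5.595 mm → use 6 mm.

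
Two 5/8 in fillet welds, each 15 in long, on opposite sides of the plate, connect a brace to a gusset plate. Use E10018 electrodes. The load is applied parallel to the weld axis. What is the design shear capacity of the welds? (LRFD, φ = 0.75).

E100XX → F_EXX = 100 ksi.
Effective throat t_e = 0.707 × 0.625 = 0.4419 in.
Total length L = 30 in; A_we = 0.4419 × 30 = 13.26 in².
F_nw = 0.6 F_EXX = 0.6 × 100 = 60 ksi.
φR_n = 0.75 × 60 × 13.26 = 596.5 kip.

φR_n ≈ 597 kip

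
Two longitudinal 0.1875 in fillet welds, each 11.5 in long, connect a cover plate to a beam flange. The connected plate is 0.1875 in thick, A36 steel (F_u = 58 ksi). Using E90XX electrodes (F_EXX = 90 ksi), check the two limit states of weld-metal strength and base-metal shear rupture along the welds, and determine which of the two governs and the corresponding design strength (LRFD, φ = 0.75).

φR_n ≈ 113 kip (base-metal shear rupture governs)

t_e = 0.707 × 0.1875 = 0.1326 in; L = 23 in.
Weld metal: φR_n = 0.75 × 0.6 × 90 × 0.1326 × 23 = 123.5 kip.
Base metal (shear rupture): φR_n = 0.75 × 0.6 × 58 × 0.1875 × 23 = 112.6 kip.
Governing: base-metal shear rupture.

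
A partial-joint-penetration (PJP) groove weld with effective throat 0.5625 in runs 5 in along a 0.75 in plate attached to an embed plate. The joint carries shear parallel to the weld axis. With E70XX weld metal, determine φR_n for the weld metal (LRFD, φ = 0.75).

E70XX → F_EXX = 70 ksi.
Effective throat (given) t_e = 0.5625 in.
A_we = 0.5625 × 5 = 2.812 in².
F_nw = 0.6 F_EXX = 42 ksi.
φR_n = 0.75 × 42 × 2.812 = 88.59 kips.

φR_n ≈ 88.6 kips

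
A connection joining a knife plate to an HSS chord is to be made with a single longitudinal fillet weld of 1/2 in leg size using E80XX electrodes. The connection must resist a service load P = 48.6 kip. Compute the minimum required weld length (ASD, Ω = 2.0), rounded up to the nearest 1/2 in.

L = 6 in

E80XX → F_EXX = 80 ksi.
Throat t_e = 0.707 × 0.5 = 0.3535 in.
r_n/Ω = (0.6 × 80 × 0.3535) / 2.0 = 8.484 kip/in.
L_req = P / (r_n/Ω) = 48.6 / 8.484 = 5.728 in total.
Round up → use L = 6 in.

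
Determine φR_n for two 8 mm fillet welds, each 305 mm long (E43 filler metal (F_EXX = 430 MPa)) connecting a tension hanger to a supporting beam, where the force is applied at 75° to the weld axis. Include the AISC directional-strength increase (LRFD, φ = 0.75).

φR_n ≈ 984 kN

t_e = 0.707 × 8 = 5.656 mm; A_we = 5.656 × 610 = 3450 mm².
Directional factor: 1.0 + 0.5 sin^1.5(75°) = 1.475.
F_nw = 0.6 × 430 × 1.475 = 380.5 MPa.
φR_n = 0.75 × 380.5 × 3450 × 10⁻³ = 984.5 kN.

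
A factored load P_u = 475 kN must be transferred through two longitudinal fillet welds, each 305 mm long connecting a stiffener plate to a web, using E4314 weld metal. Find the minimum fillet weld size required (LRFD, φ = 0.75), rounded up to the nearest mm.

E43XX → F_EXX = 430 MPa.
Total weld length L = 610 mm.
Required throat t_e = P_u / (φ × 0.6 F_EXX × L) = 475 / (0.75 × 0.6 × 430 × 610 × 10⁻³) = 4.024 mm.
Required leg w = t_e / 0.707 = 5.692 mm → use 6 mm.

w = 6 mm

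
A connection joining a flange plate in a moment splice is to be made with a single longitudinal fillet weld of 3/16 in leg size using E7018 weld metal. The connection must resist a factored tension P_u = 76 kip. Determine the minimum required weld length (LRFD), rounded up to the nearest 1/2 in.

E70XX → F_EXX = 70 ksi.
Throat t_e = 0.707 × 0.1875 = 0.1326 in.
φr_n = 0.75 × 0.6 × 70 × 0.1326 = 4.176 kip/in.
L_req = P_u / φr_n = 76 / 4.176 = 18.2 in total.
Round up → use L = 18.5 in.

L = 18.5 in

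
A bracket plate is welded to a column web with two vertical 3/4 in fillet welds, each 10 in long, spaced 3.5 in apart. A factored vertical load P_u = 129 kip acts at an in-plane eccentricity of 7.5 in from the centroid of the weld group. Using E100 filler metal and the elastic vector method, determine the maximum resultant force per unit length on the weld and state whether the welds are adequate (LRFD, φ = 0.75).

f_max ≈ 25.4 kip/in; NOT adequate

E100XX → F_EXX = 100 ksi.
Total weld length L_w = 20 in. Treat welds as unit-width lines.
Polar moment about centroid: J = 2[d³/12 + d(b/2)²] = 2[10³/12 + 10×1.75²] = 227.9 in³.
Direct shear f_v = P/L_w = 129 / 20 = 6.45 kip/in (vertical).
Torsion M = P·e = 129 × 7.5 = 967.5 kip·in.
Critical point at (x, y) = (1.75, 5) from centroid. f_tx = M·y/J = 21.22 kip/in; f_ty = M·x/J = 7.429 kip/in.
Resultant f_max = √[f_tx² + (f_v + f_ty)²] = √[21.22² + (6.45 + 7.429)²] = 25.36 kip/in.
Capacity per unit length: φr_n = 0.75 × 0.6 × 100 × (0.707 × 0.75) = 23.86 kip/in.
25.36 > 23.86 → NOT adequate.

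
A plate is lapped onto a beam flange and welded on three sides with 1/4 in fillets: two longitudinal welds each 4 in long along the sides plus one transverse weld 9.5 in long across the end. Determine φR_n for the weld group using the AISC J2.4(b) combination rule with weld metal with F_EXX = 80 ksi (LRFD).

t_e = 0.707 × 0.25 = 0.1767 in.
R_nwl = 0.6 × 80 × 0.1767 × 8 = 67.87 kips (longitudinal, 2 welds).
R_nwt = 0.6 × 80 × 0.1767 × 9.5 = 80.6 kips (transverse, base value).
(i) R_nwl + R_nwt = 148.5 kips; (ii) 0.85 R_nwl + 1.5 R_nwt = 178.6 kips.
R_n = max = 178.6 kips [governs: (ii)]; φR_n = 133.9 kips.

φR_n ≈ 134 kips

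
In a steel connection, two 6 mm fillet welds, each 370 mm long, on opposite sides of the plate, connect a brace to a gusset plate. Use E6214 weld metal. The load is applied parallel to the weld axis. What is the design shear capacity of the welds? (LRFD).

E62XX → F_EXX = 620 MPa.
Effective throat t_e = 0.707 × 6 = 4.242 mm.
Total length L = 740 mm; A_we = 4.242 × 740 = 3139 mm².
F_nw = 0.6 F_EXX = 0.6 × 620 = 372 MPa.
φR_n = 0.75 × 372 × 3139 × 10⁻³ = 875.8 kN.

φR_n ≈ 876 kN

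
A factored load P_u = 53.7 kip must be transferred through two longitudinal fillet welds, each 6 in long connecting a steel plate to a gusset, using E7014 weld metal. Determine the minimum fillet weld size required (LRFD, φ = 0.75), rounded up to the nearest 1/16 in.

E70XX → F_EXX = 70 ksi.
Total weld length L = 12 in.
Required throat t_e = P_u / (φ × 0.6 F_EXX × L) = 53.7 / (0.75 × 0.6 × 70 × 12) = 0.1421 in.
Required leg w = t_e / 0.707 = 0.2009 in → use 1/4 in.

w = 1/4 in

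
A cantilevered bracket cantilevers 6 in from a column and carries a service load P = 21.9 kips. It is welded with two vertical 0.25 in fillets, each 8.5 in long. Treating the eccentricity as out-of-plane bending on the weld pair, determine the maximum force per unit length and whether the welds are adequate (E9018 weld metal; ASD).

f_max ≈ 5.61 kip/in; NOT adequate

E90XX → F_EXX = 90 ksi.
L_w = 2 × 8.5 = 17 in; section modulus (unit throat) S = 2 × L²/6 = 24.08 in².
Direct shear f_v = P/L_w = 21.9/17 = 1.288 kip/in.
Moment M = P × e = 21.9 × 6 = 131.4 kip·in; bending f_b = M/S = 5.456 kip/in.
f_max = √(f_v² + f_b²) = √(1.288² + 5.456²) = 5.606 kip/in.
r_n/Ω = (1/2.0) × 0.6 × 90 × (0.707 × 0.25) = 4.772 kip/in → NOT adequate.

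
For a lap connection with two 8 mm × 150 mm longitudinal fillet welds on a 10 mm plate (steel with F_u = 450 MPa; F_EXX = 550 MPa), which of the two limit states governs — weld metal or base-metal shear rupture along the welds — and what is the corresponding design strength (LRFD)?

t_e = 0.707 × 8 = 5.656 mm; L = 300 mm.
Weld metal: φR_n = 0.75 × 0.6 × 550 × 5.656 × 300 × 10⁻³ = 420 kN.
Base metal (shear rupture): φR_n = 0.75 × 0.6 × 450 × 10 × 300 × 10⁻³ = 607.5 kN.
Governing: weld metal.

φR_n ≈ 420 kN (weld metal governs)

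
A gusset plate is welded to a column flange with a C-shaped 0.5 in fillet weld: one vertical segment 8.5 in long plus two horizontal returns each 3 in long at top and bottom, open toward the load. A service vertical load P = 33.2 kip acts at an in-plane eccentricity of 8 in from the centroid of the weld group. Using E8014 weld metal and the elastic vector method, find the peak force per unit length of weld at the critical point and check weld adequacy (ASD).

E80XX → F_EXX = 80 ksi.
Total weld length L_w = 14.5 in. Treat welds as unit-width lines.
Centroid: x̄ = 2×3×1.5 / 14.5 = 0.6207 in from the vertical weld.
Polar moment about centroid: J = I_x + I_y = [8.5³/12 + 2×3×4.25²] + [8.5×0.6207² + 2(3³/12 + 3×0.8793²)] = 172 in³.
Direct shear f_v = P/L_w = 33.2 / 14.5 = 2.29 kip/in (vertical).
Torsion M = P·e = 33.2 × 8 = 265.6 kip·in.
Critical point at (x, y) = (2.379, 4.25) from centroid. f_tx = M·y/J = 6.564 kip/in; f_ty = M·x/J = 3.675 kip/in.
Resultant f_max = √[f_tx² + (f_v + f_ty)²] = √[6.564² + (2.29 + 3.675)²] = 8.869 kip/in.
Capacity per unit length: r_n/Ω = (1/2.0) × 0.6 × 80 × (0.707 × 0.5) = 8.484 kip/in.
8.869 > 8.484 → NOT adequate.

f_max ≈ 8.87 kip/in; NOT adequate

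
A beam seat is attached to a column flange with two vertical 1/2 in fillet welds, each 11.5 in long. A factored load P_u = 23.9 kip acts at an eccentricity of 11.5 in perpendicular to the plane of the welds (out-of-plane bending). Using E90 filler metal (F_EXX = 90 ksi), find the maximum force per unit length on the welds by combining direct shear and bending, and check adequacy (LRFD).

f_max ≈ 6.32 kip/in; adequate

L_w = 2 × 11.5 = 23 in; section modulus (unit throat) S = 2 × L²/6 = 44.08 in².
Direct shear f_v = P/L_w = 23.9/23 = 1.039 kip/in.
Moment M = P × e = 23.9 × 11.5 = 274.85 kip·in; bending f_b = M/S = 6.235 kip/in.
f_max = √(f_v² + f_b²) = √(1.039² + 6.235²) = 6.321 kip/in.
φr_n = 0.75 × 0.6 × 90 × (0.707 × 0.5) = 14.32 kip/in → adequate.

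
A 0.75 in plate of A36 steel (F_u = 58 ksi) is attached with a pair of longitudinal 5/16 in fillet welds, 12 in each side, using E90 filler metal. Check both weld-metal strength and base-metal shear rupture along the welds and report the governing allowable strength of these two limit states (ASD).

R_n/Ω ≈ 143 kip (weld metal governs)

E90XX → F_EXX = 90 ksi.
t_e = 0.707 × 0.3125 = 0.2209 in; L = 24 in.
Weld metal: R_n/Ω = (1/2.0) × 0.6 × 90 × 0.2209 × 24 = 143.2 kip.
Base metal (shear rupture): R_n/Ω = (1/2.0) × 0.6 × 58 × 0.75 × 24 = 313.2 kip.
Governing: weld metal.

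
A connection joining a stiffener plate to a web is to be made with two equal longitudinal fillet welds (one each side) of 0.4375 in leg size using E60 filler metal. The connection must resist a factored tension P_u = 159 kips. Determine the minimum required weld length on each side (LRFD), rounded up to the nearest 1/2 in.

E60XX → F_EXX = 60 ksi.
Throat t_e = 0.707 × 0.4375 = 0.3093 in.
φr_n = 0.75 × 0.6 × 60 × 0.3093 = 8.351 kips/in.
L_req = P_u / φr_n = 159 / 8.351 = 19.04 in total.
Per side: 19.04 / 2 = 9.519 in.
Round up → use L = 10 in on each side.

L = 10 in on each side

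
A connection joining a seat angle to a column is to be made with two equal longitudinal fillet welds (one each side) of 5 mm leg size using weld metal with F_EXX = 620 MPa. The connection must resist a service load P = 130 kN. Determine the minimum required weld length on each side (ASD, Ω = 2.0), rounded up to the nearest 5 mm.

Throat t_e = 0.707 × 5 = 3.535 mm.
r_n/Ω = (0.6 × 620 × 3.535) / 2.0 = 657.5 N/mm = 0.6575 kN/mm.
L_req = P / (r_n/Ω) = 130 / 0.6575 = 197.7 mm total.
Per side: 197.7 / 2 = 98.86 mm.
Round up → use L = 100 mm on each side.

L = 100 mm on each side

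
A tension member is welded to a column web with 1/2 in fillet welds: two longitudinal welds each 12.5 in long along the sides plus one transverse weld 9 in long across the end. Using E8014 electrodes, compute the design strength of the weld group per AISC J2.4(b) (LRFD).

φR_n ≈ 442 kips

E80XX → F_EXX = 80 ksi.
t_e = 0.707 × 0.5 = 0.3535 in.
R_nwl = 0.6 × 80 × 0.3535 × 25 = 424.2 kips (longitudinal, 2 welds).
R_nwt = 0.6 × 80 × 0.3535 × 9 = 152.7 kips (transverse, base value).
(i) R_nwl + R_nwt = 576.9 kips; (ii) 0.85 R_nwl + 1.5 R_nwt = 589.6 kips.
R_n = max = 589.6 kips [governs: (ii)]; φR_n = 442.2 kips.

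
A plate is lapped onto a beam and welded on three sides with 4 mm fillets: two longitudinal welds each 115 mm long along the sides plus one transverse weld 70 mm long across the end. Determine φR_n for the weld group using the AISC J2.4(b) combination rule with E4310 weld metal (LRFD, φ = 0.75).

E43XX → F_EXX = 430 MPa.
t_e = 0.707 × 4 = 2.828 mm.
R_nwl = 0.6 × 430 × 2.828 × 230 × 10⁻³ = 167.8 kN (longitudinal, 2 welds).
R_nwt = 0.6 × 430 × 2.828 × 70 × 10⁻³ = 51.07 kN (transverse, base value).
(i) R_nwl + R_nwt = 218.9 kN; (ii) 0.85 R_nwl + 1.5 R_nwt = 219.3 kN.
R_n = max = 219.3 kN [governs: (ii)]; φR_n = 164.4 kN.

φR_n ≈ 164 kN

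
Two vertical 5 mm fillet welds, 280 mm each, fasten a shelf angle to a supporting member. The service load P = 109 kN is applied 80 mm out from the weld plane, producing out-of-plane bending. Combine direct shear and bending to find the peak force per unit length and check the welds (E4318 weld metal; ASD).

f_max ≈ 386 N/mm; adequate

E43XX → F_EXX = 430 MPa.
L_w = 2 × 280 = 560 mm; section modulus (unit throat) S = 2 × L²/6 = 26130 mm².
Direct shear f_v = P/L_w = 109×10³/560 = 194.6 N/mm.
Moment M = P × e = 109×10³ × 80 = 8720000 N·mm; bending f_b = M/S = 333.7 N/mm.
f_max = √(f_v² + f_b²) = √(194.6² + 333.7²) = 386.3 N/mm.
r_n/Ω = (1/2.0) × 0.6 × 430 × (0.707 × 5) = 456 N/mm → adequate.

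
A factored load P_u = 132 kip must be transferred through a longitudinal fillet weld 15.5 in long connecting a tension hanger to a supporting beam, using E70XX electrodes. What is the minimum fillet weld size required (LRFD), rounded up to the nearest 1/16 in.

w = 7/16 in

E70XX → F_EXX = 70 ksi.
Total weld length L = 15.5 in.
Required throat t_e = P_u / (φ × 0.6 F_EXX × L) = 132 / (0.75 × 0.6 × 70 × 15.5) = 0.2704 in.
Required leg w = t_e / 0.707 = 0.3824 in → use 7/16 in.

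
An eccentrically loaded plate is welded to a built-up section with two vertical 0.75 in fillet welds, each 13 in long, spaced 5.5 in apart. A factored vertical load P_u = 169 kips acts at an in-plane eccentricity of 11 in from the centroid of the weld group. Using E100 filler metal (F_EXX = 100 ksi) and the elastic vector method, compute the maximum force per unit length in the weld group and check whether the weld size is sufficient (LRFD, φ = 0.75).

f_max ≈ 26.5 kip/in; NOT adequate

Total weld length L_w = 26 in. Treat welds as unit-width lines.
Polar moment about centroid: J = 2[d³/12 + d(b/2)²] = 2[13³/12 + 13×2.75²] = 562.8 in³.
Direct shear f_v = P/L_w = 169 / 26 = 6.5 kip/in (vertical).
Torsion M = P·e = 169 × 11 = 1859 kip·in.
Critical point at (x, y) = (2.75, 6.5) from centroid. f_tx = M·y/J = 21.47 kip/in; f_ty = M·x/J = 9.084 kip/in.
Resultant f_max = √[f_tx² + (f_v + f_ty)²] = √[21.47² + (6.5 + 9.084)²] = 26.53 kip/in.
Capacity per unit length: φr_n = 0.75 × 0.6 × 100 × (0.707 × 0.75) = 23.86 kip/in.
26.53 > 23.86 → NOT adequate.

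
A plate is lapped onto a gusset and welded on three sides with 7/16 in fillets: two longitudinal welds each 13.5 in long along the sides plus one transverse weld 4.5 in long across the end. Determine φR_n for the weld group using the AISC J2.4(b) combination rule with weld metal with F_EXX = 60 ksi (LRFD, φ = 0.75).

φR_n ≈ 263 kips

t_e = 0.707 × 0.4375 = 0.3093 in.
R_nwl = 0.6 × 60 × 0.3093 × 27 = 300.7 kips (longitudinal, 2 welds).
R_nwt = 0.6 × 60 × 0.3093 × 4.5 = 50.11 kips (transverse, base value).
(i) R_nwl + R_nwt = 350.8 kips; (ii) 0.85 R_nwl + 1.5 R_nwt = 330.7 kips.
R_n = max = 350.8 kips [governs: (i)]; φR_n = 263.1 kips.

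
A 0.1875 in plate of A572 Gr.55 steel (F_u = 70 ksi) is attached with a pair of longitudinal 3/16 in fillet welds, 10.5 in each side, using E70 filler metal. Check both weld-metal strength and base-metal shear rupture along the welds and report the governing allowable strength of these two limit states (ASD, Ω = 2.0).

R_n/Ω ≈ 58.5 kips (weld metal governs)

E70XX → F_EXX = 70 ksi.
t_e = 0.707 × 0.1875 = 0.1326 in; L = 21 in.
Weld metal: R_n/Ω = (1/2.0) × 0.6 × 70 × 0.1326 × 21 = 58.46 kips.
Base metal (shear rupture): R_n/Ω = (1/2.0) × 0.6 × 70 × 0.1875 × 21 = 82.69 kips.
Governing: weld metal.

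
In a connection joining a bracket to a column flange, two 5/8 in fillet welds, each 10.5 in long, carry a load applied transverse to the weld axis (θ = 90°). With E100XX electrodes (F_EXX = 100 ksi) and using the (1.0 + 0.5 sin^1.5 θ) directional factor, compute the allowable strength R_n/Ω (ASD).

R_n/Ω ≈ 418 kip

t_e = 0.707 × 0.625 = 0.4419 in; A_we = 0.4419 × 21 = 9.279 in².
Directional factor: 1.0 + 0.5 sin^1.5(90°) = 1.5.
F_nw = 0.6 × 100 × 1.5 = 90 ksi.
R_n/Ω = (90 × 9.279) / 2.0 = 417.6 kip.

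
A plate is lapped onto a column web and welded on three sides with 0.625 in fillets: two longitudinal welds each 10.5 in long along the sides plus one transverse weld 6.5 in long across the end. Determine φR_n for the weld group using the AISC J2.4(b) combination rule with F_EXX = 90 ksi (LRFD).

t_e = 0.707 × 0.625 = 0.4419 in.
R_nwl = 0.6 × 90 × 0.4419 × 21 = 501.1 kip (longitudinal, 2 welds).
R_nwt = 0.6 × 90 × 0.4419 × 6.5 = 155.1 kip (transverse, base value).
(i) R_nwl + R_nwt = 656.2 kip; (ii) 0.85 R_nwl + 1.5 R_nwt = 658.6 kip.
R_n = max = 658.6 kip [governs: (ii)]; φR_n = 493.9 kip.

φR_n ≈ 494 kip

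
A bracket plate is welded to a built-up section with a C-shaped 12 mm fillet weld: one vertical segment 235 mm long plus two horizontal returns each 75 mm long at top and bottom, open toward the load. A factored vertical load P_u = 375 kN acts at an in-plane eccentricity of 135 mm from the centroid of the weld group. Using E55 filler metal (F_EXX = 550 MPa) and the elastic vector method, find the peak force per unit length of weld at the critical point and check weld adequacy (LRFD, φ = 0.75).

f_max ≈ 2590 N/mm; NOT adequate

Total weld length L_w = 385 mm. Treat welds as unit-width lines.
Centroid: x̄ = 2×75×37.5 / 385 = 14.61 mm from the vertical weld.
Polar moment about centroid: J = I_x + I_y = [235³/12 + 2×75×117.5²] + [235×14.61² + 2(75³/12 + 75×22.89²)] = 3351000 mm³.
Direct shear f_v = P/L_w = 375×10³ / 385 = 974 N/mm (vertical).
Torsion M = P·e = 375×10³ × 135 = 50625000 N·mm.
Critical point at (x, y) = (60.39, 117.5) from centroid. f_tx = M·y/J = 1775 N/mm; f_ty = M·x/J = 912.2 N/mm.
Resultant f_max = √[f_tx² + (f_v + f_ty)²] = √[1775² + (974 + 912.2)²] = 2590 N/mm.
Capacity per unit length: φr_n = 0.75 × 0.6 × 550 × (0.707 × 12) = 2100 N/mm.
2590 > 2100 → NOT adequate.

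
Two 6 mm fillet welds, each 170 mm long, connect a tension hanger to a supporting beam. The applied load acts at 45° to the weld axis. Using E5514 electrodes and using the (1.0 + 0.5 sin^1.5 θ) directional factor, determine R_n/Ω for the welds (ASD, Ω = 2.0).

E55XX → F_EXX = 550 MPa.
t_e = 0.707 × 6 = 4.242 mm; A_we = 4.242 × 340 = 1442 mm².
Directional factor: 1.0 + 0.5 sin^1.5(45°) = 1.297.
F_nw = 0.6 × 550 × 1.297 = 428.1 MPa.
R_n/Ω = (428.1 × 1442) / 2.0 × 10⁻³ = 308.7 kN.

R_n/Ω ≈ 309 kN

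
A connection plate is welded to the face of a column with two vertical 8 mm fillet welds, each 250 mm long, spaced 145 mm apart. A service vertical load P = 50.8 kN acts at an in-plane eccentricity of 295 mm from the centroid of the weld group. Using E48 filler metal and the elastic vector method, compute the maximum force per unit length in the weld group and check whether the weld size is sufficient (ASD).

E48XX → F_EXX = 480 MPa.
Total weld length L_w = 500 mm. Treat welds as unit-width lines.
Polar moment about centroid: J = 2[d³/12 + d(b/2)²] = 2[250³/12 + 250×72.5²] = 5232000 mm³.
Direct shear f_v = P/L_w = 50.8×10³ / 500 = 101.6 N/mm (vertical).
Torsion M = P·e = 50.8×10³ × 295 = 14986000 N·mm.
Critical point at (x, y) = (72.5, 125) from centroid. f_tx = M·y/J = 358 N/mm; f_ty = M·x/J = 207.6 N/mm.
Resultant f_max = √[f_tx² + (f_v + f_ty)²] = √[358² + (101.6 + 207.6)²] = 473.1 N/mm.
Capacity per unit length: r_n/Ω = (1/2.0) × 0.6 × 480 × (0.707 × 8) = 814.5 N/mm.
473.1 ≤ 814.5 → adequate.

f_max ≈ 473 N/mm; adequate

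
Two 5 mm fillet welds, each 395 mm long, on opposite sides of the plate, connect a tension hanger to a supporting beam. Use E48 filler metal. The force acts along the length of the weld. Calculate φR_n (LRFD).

E48XX → F_EXX = 480 MPa.
Effective throat t_e = 0.707 × 5 = 3.535 mm.
Total length L = 790 mm; A_we = 3.535 × 790 = 2793 mm².
F_nw = 0.6 F_EXX = 0.6 × 480 = 288 MPa.
φR_n = 0.75 × 288 × 2793 × 10⁻³ = 603.2 kN.

φR_n ≈ 603 kN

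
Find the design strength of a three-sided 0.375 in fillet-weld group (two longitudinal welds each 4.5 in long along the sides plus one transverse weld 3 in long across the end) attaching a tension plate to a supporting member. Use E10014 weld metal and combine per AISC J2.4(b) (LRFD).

E100XX → F_EXX = 100 ksi.
t_e = 0.707 × 0.375 = 0.2651 in.
R_nwl = 0.6 × 100 × 0.2651 × 9 = 143.2 kip (longitudinal, 2 welds).
R_nwt = 0.6 × 100 × 0.2651 × 3 = 47.72 kip (transverse, base value).
(i) R_nwl + R_nwt = 190.9 kip; (ii) 0.85 R_nwl + 1.5 R_nwt = 193.3 kip.
R_n = max = 193.3 kip [governs: (ii)]; φR_n = 145 kip.

φR_n ≈ 145 kip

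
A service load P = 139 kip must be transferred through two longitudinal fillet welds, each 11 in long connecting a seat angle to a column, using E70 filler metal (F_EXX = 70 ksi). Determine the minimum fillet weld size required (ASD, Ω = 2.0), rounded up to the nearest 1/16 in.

Total weld length L = 22 in.
Required throat t_e = P × Ω / (0.6 F_EXX × L) = 139 × 2.0 / (0.6 × 70 × 22) = 0.3009 in.
Required leg w = t_e / 0.707 = 0.4256 in → use 7/16 in.

w = 7/16 in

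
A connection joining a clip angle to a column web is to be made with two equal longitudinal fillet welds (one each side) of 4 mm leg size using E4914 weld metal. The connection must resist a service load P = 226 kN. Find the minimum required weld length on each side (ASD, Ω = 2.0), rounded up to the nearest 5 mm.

E49XX → F_EXX = 490 MPa.
Throat t_e = 0.707 × 4 = 2.828 mm.
r_n/Ω = (0.6 × 490 × 2.828) / 2.0 = 415.7 N/mm = 0.4157 kN/mm.
L_req = P / (r_n/Ω) = 226 / 0.4157 = 543.6 mm total.
Per side: 543.6 / 2 = 271.8 mm.
Round up → use L = 275 mm on each side.

L = 275 mm on each side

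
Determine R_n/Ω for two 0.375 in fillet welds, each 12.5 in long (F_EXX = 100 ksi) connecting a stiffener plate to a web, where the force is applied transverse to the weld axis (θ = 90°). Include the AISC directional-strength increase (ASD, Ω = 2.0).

R_n/Ω ≈ 298 kips

t_e = 0.707 × 0.375 = 0.2651 in; A_we = 0.2651 × 25 = 6.628 in².
Directional factor: 1.0 + 0.5 sin^1.5(90°) = 1.5.
F_nw = 0.6 × 100 × 1.5 = 90 ksi.
R_n/Ω = (90 × 6.628) / 2.0 = 298.3 kips.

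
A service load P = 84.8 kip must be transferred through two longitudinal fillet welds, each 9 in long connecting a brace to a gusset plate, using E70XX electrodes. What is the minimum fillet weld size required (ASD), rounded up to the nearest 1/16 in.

E70XX → F_EXX = 70 ksi.
Total weld length L = 18 in.
Required throat t_e = P × Ω / (0.6 F_EXX × L) = 84.8 × 2.0 / (0.6 × 70 × 18) = 0.2243 in.
Required leg w = t_e / 0.707 = 0.3173 in → use 3/8 in.

w = 3/8 in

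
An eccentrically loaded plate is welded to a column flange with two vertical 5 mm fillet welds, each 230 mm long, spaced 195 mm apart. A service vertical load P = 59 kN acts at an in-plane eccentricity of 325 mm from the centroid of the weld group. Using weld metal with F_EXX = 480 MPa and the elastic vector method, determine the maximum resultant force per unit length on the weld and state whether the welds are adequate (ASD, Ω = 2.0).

f_max ≈ 543 N/mm; NOT adequate

Total weld length L_w = 460 mm. Treat welds as unit-width lines.
Polar moment about centroid: J = 2[d³/12 + d(b/2)²] = 2[230³/12 + 230×97.5²] = 6401000 mm³.
Direct shear f_v = P/L_w = 59×10³ / 460 = 128.3 N/mm (vertical).
Torsion M = P·e = 59×10³ × 325 = 19175000 N·mm.
Critical point at (x, y) = (97.5, 115) from centroid. f_tx = M·y/J = 344.5 N/mm; f_ty = M·x/J = 292.1 N/mm.
Resultant f_max = √[f_tx² + (f_v + f_ty)²] = √[344.5² + (128.3 + 292.1)²] = 543.5 N/mm.
Capacity per unit length: r_n/Ω = (1/2.0) × 0.6 × 480 × (0.707 × 5) = 509 N/mm.
543.5 > 509 → NOT adequate.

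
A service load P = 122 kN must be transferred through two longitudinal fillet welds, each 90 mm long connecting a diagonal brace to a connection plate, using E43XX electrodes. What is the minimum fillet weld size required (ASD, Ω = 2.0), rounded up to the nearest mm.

w = 8 mm

E43XX → F_EXX = 430 MPa.
Total weld length L = 180 mm.
Required throat t_e = P × Ω / (0.6 F_EXX × L) = 122 × 2.0 / (0.6 × 430 × 180 × 10⁻³) = 5.254 mm.
Required leg w = t_e / 0.707 = 7.432 mm → use 8 mm.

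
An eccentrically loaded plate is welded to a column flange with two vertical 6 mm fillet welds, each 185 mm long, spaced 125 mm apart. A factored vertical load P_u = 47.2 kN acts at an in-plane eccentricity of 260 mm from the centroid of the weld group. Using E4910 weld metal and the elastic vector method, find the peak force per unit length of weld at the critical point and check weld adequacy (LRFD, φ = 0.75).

E49XX → F_EXX = 490 MPa.
Total weld length L_w = 370 mm. Treat welds as unit-width lines.
Polar moment about centroid: J = 2[d³/12 + d(b/2)²] = 2[185³/12 + 185×62.5²] = 2501000 mm³.
Direct shear f_v = P/L_w = 47.2×10³ / 370 = 127.6 N/mm (vertical).
Torsion M = P·e = 47.2×10³ × 260 = 12272000 N·mm.
Critical point at (x, y) = (62.5, 92.5) from centroid. f_tx = M·y/J = 454 N/mm; f_ty = M·x/J = 306.7 N/mm.
Resultant f_max = √[f_tx² + (f_v + f_ty)²] = √[454² + (127.6 + 306.7)²] = 628.2 N/mm.
Capacity per unit length: φr_n = 0.75 × 0.6 × 490 × (0.707 × 6) = 935.4 N/mm.
628.2 ≤ 935.4 → adequate.

f_max ≈ 628 N/mm; adequate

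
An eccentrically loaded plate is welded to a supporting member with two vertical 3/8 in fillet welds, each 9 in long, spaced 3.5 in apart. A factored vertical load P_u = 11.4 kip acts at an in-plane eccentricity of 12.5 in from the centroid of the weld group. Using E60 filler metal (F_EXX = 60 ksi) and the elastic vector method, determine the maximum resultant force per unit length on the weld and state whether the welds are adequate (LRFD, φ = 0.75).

f_max ≈ 4.17 kip/in; adequate

Total weld length L_w = 18 in. Treat welds as unit-width lines.
Polar moment about centroid: J = 2[d³/12 + d(b/2)²] = 2[9³/12 + 9×1.75²] = 176.6 in³.
Direct shear f_v = P/L_w = 11.4 / 18 = 0.6333 kip/in (vertical).
Torsion M = P·e = 11.4 × 12.5 = 142.5 kip·in.
Critical point at (x, y) = (1.75, 4.5) from centroid. f_tx = M·y/J = 3.631 kip/in; f_ty = M·x/J = 1.412 kip/in.
Resultant f_max = √[f_tx² + (f_v + f_ty)²] = √[3.631² + (0.6333 + 1.412)²] = 4.167 kip/in.
Capacity per unit length: φr_n = 0.75 × 0.6 × 60 × (0.707 × 0.375) = 7.158 kip/in.
4.167 ≤ 7.158 → adequate.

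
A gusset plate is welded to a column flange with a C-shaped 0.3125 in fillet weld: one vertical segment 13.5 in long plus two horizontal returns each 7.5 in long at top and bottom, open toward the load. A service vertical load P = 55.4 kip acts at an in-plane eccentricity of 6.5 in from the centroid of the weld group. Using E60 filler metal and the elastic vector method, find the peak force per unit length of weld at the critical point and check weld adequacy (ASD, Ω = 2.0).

E60XX → F_EXX = 60 ksi.
Total weld length L_w = 28.5 in. Treat welds as unit-width lines.
Centroid: x̄ = 2×7.5×3.75 / 28.5 = 1.974 in from the vertical weld.
Polar moment about centroid: J = I_x + I_y = [13.5³/12 + 2×7.5×6.75²] + [13.5×1.974² + 2(7.5³/12 + 7.5×1.776²)] = 1059 in³.
Direct shear f_v = P/L_w = 55.4 / 28.5 = 1.944 kip/in (vertical).
Torsion M = P·e = 55.4 × 6.5 = 360.1 kip·in.
Critical point at (x, y) = (5.526, 6.75) from centroid. f_tx = M·y/J = 2.296 kip/in; f_ty = M·x/J = 1.88 kip/in.
Resultant f_max = √[f_tx² + (f_v + f_ty)²] = √[2.296² + (1.944 + 1.88)²] = 4.46 kip/in.
Capacity per unit length: r_n/Ω = (1/2.0) × 0.6 × 60 × (0.707 × 0.3125) = 3.977 kip/in.
4.46 > 3.977 → NOT adequate.

f_max ≈ 4.46 kip/in; NOT adequate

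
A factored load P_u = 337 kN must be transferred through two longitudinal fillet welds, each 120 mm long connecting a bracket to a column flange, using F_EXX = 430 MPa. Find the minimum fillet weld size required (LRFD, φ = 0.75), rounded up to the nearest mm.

w = 11 mm

Total weld length L = 240 mm.
Required throat t_e = P_u / (φ × 0.6 F_EXX × L) = 337 / (0.75 × 0.6 × 430 × 240 × 10⁻³) = 7.257 mm.
Required leg w = t_e / 0.707 = 10.26 mm → use 11 mm.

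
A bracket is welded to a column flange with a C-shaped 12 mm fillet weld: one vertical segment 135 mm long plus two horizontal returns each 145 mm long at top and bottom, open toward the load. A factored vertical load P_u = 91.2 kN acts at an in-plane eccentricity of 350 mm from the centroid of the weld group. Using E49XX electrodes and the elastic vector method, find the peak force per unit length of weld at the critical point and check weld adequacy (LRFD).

E49XX → F_EXX = 490 MPa.
Total weld length L_w = 425 mm. Treat welds as unit-width lines.
Centroid: x̄ = 2×145×72.5 / 425 = 49.47 mm from the vertical weld.
Polar moment about centroid: J = I_x + I_y = [135³/12 + 2×145×67.5²] + [135×49.47² + 2(145³/12 + 145×23.03²)] = 2519000 mm³.
Direct shear f_v = P/L_w = 91.2×10³ / 425 = 214.6 N/mm (vertical).
Torsion M = P·e = 91.2×10³ × 350 = 31920000 N·mm.
Critical point at (x, y) = (95.53, 67.5) from centroid. f_tx = M·y/J = 855.5 N/mm; f_ty = M·x/J = 1211 N/mm.
Resultant f_max = √[f_tx² + (f_v + f_ty)²] = √[855.5² + (214.6 + 1211)²] = 1662 N/mm.
Capacity per unit length: φr_n = 0.75 × 0.6 × 490 × (0.707 × 12) = 1871 N/mm.
1662 ≤ 1871 → adequate.

f_max ≈ 1660 N/mm; adequate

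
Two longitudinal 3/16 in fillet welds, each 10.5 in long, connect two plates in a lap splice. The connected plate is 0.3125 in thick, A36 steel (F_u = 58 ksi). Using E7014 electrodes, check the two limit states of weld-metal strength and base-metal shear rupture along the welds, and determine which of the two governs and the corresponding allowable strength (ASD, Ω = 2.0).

R_n/Ω ≈ 58.5 kip (weld metal governs)

E70XX → F_EXX = 70 ksi.
t_e = 0.707 × 0.1875 = 0.1326 in; L = 21 in.
Weld metal: R_n/Ω = (1/2.0) × 0.6 × 70 × 0.1326 × 21 = 58.46 kip.
Base metal (shear rupture): R_n/Ω = (1/2.0) × 0.6 × 58 × 0.3125 × 21 = 114.2 kip.
Governing: weld metal.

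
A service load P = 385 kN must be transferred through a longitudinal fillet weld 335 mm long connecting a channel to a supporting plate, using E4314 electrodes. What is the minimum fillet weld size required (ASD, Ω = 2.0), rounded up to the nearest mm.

w = 13 mm

E43XX → F_EXX = 430 MPa.
Total weld length L = 335 mm.
Required throat t_e = P × Ω / (0.6 F_EXX × L) = 385 × 2.0 / (0.6 × 430 × 335 × 10⁻³) = 8.909 mm.
Required leg w = t_e / 0.707 = 12.6 mm → use 13 mm.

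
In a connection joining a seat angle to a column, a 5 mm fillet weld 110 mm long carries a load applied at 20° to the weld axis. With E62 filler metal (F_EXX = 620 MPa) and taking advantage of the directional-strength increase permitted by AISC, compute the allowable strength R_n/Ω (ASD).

R_n/Ω ≈ 79.6 kN

t_e = 0.707 × 5 = 3.535 mm; A_we = 3.535 × 110 = 388.8 mm².
Directional factor: 1.0 + 0.5 sin^1.5(20°) = 1.1.
F_nw = 0.6 × 620 × 1.1 = 409.2 MPa.
R_n/Ω = (409.2 × 388.8) / 2.0 × 10⁻³ = 79.56 kN.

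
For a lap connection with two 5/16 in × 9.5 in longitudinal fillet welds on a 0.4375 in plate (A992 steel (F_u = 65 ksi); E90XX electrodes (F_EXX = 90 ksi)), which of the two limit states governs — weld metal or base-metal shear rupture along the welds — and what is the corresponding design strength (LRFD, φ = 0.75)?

t_e = 0.707 × 0.3125 = 0.2209 in; L = 19 in.
Weld metal: φR_n = 0.75 × 0.6 × 90 × 0.2209 × 19 = 170 kip.
Base metal (shear rupture): φR_n = 0.75 × 0.6 × 65 × 0.4375 × 19 = 243.1 kip.
Governing: weld metal.

φR_n ≈ 170 kip (weld metal governs)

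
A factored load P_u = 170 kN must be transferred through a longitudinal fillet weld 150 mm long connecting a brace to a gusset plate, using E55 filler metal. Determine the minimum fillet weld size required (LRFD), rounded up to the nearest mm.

w = 7 mm

E55XX → F_EXX = 550 MPa.
Total weld length L = 150 mm.
Required throat t_e = P_u / (φ × 0.6 F_EXX × L) = 170 / (0.75 × 0.6 × 550 × 150 × 10⁻³) = 4.579 mm.
Required leg w = t_e / 0.707 = 6.477 mm → use 7 mm.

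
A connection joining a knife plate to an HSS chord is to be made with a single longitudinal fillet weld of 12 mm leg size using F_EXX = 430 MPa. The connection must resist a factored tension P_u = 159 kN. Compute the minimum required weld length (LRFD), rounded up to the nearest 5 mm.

Throat t_e = 0.707 × 12 = 8.484 mm.
φr_n = 0.75 × 0.6 × 430 × 8.484 × 10⁻³ = 1.642 kN/mm.
L_req = P_u / φr_n = 159 / 1.642 = 96.85 mm total.
Round up → use L = 100 mm.

L = 100 mm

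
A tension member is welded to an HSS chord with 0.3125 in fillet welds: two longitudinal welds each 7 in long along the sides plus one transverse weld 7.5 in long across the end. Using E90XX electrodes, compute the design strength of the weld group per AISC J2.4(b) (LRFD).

φR_n ≈ 207 kips

E90XX → F_EXX = 90 ksi.
t_e = 0.707 × 0.3125 = 0.2209 in.
R_nwl = 0.6 × 90 × 0.2209 × 14 = 167 kips (longitudinal, 2 welds).
R_nwt = 0.6 × 90 × 0.2209 × 7.5 = 89.48 kips (transverse, base value).
(i) R_nwl + R_nwt = 256.5 kips; (ii) 0.85 R_nwl + 1.5 R_nwt = 276.2 kips.
R_n = max = 276.2 kips [governs: (ii)]; φR_n = 207.1 kips.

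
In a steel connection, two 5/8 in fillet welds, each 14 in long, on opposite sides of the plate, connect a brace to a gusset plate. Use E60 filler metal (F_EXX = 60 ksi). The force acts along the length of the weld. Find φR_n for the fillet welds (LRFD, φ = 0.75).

Effective throat t_e = 0.707 × 0.625 = 0.4419 in.
Total length L = 28 in; A_we = 0.4419 × 28 = 12.37 in².
F_nw = 0.6 F_EXX = 0.6 × 60 = 36 ksi.
φR_n = 0.75 × 36 × 12.37 = 334.1 kips.

φR_n ≈ 334 kips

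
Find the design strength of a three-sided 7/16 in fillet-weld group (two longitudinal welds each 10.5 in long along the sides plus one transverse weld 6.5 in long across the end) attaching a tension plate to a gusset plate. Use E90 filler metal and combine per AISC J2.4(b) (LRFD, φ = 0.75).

E90XX → F_EXX = 90 ksi.
t_e = 0.707 × 0.4375 = 0.3093 in.
R_nwl = 0.6 × 90 × 0.3093 × 21 = 350.8 kips (longitudinal, 2 welds).
R_nwt = 0.6 × 90 × 0.3093 × 6.5 = 108.6 kips (transverse, base value).
(i) R_nwl + R_nwt = 459.3 kips; (ii) 0.85 R_nwl + 1.5 R_nwt = 461 kips.
R_n = max = 461 kips [governs: (ii)]; φR_n = 345.7 kips.

φR_n ≈ 346 kips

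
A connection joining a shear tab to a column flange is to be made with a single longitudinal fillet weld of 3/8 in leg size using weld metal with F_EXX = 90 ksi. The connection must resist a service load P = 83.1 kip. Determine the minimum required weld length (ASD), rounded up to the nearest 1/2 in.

Throat t_e = 0.707 × 0.375 = 0.2651 in.
r_n/Ω = (0.6 × 90 × 0.2651) / 2.0 = 7.158 kip/in.
L_req = P / (r_n/Ω) = 83.1 / 7.158 = 11.61 in total.
Round up → use L = 12 in.

L = 12 in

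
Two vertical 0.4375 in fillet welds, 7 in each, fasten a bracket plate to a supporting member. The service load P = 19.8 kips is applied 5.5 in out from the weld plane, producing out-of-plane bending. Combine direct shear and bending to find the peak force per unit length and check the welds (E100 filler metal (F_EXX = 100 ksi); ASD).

f_max ≈ 6.82 kip/in; adequate

L_w = 2 × 7 = 14 in; section modulus (unit throat) S = 2 × L²/6 = 16.33 in².
Direct shear f_v = P/L_w = 19.8/14 = 1.414 kip/in.
Moment M = P × e = 19.8 × 5.5 = 108.9 kip·in; bending f_b = M/S = 6.667 kip/in.
f_max = √(f_v² + f_b²) = √(1.414² + 6.667²) = 6.816 kip/in.
r_n/Ω = (1/2.0) × 0.6 × 100 × (0.707 × 0.4375) = 9.279 kip/in → adequate.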